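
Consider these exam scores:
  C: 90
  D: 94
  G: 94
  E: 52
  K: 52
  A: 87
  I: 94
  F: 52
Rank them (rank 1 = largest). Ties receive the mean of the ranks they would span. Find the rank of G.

Sorted (descending): 94, 94, 94, 90, 87, 52, 52, 52
The 3 values of 94 occupy positions 1–3 → average rank 2.
The 3 values of 52 occupy positions 6–8 → average rank 7.
G has value 94 → rank 2.

2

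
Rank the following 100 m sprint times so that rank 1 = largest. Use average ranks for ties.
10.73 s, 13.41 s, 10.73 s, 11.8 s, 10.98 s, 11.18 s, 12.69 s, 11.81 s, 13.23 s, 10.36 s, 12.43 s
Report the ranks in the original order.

9.5, 1, 9.5, 6, 8, 7, 3, 5, 2, 11, 4

Sorted (descending): 13.41, 13.23, 12.69, 12.43, 11.81, 11.8, 11.18, 10.98, 10.73, 10.73, 10.36
The 2 values of 10.73 occupy positions 9–10 → average rank (9+10)/2 = 9.5.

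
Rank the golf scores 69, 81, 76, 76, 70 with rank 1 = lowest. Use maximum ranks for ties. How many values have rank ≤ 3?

Sorted (ascending): 69, 70, 76, 76, 81
The 2 values of 76 occupy positions 3–4 → each gets rank 4.
Ranks ≤ 3: {1, 2} → 2 values.

2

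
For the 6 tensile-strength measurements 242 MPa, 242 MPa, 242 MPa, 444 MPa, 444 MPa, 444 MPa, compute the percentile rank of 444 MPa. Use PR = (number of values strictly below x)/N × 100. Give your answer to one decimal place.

N = 6.
Strictly below 444: 3. Equal to 444: 3.
PR = 3/6 × 100 = 50.0

50.0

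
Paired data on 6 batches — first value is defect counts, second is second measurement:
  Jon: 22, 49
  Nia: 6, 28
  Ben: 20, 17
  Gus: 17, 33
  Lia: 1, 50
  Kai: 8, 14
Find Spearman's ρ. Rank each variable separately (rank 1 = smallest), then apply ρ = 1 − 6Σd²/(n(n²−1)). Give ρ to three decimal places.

Ranks of variable 1: 6, 2, 5, 4, 1, 3
Ranks of variable 2: 5, 3, 2, 4, 6, 1
d = r₁ − r₂: 1, -1, 3, 0, -5, 2
d²: 1, 1, 9, 0, 25, 4; Σd² = 40
ρ = 1 − 6·40/(6·35) = 1 − 240/210 = -0.143

-0.143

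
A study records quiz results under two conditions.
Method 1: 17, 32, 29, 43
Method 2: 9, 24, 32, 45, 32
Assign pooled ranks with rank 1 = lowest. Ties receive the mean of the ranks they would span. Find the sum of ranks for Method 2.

25

Sorted (ascending): 9, 17, 24, 29, 32, 32, 32, 43, 45
The 3 values of 32 occupy positions 5–7 → average rank 6.
Method 2 values → pooled ranks: 9→1, 24→3, 32→6, 45→9, 32→6
Rank sum = 1 + 3 + 6 + 9 + 6 = 25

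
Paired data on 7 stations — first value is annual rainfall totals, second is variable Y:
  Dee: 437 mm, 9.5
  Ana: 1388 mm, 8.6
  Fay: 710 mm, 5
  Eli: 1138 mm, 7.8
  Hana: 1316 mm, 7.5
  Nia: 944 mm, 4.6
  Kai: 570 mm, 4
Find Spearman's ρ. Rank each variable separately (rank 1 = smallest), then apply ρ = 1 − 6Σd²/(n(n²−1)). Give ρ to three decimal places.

Ranks of variable 1: 1, 7, 3, 5, 6, 4, 2
Ranks of variable 2: 7, 6, 3, 5, 4, 2, 1
d = r₁ − r₂: -6, 1, 0, 0, 2, 2, 1
d²: 36, 1, 0, 0, 4, 4, 1; Σd² = 46
ρ = 1 − 6·46/(7·48) = 1 − 276/336 = 0.179

0.179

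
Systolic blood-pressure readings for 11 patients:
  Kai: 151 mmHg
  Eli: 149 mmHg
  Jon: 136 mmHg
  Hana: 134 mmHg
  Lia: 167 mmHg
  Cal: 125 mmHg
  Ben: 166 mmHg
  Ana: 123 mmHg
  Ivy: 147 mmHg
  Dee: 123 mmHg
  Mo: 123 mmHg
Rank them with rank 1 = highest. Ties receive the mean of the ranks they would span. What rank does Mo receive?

10

Sorted (descending): 167, 166, 151, 149, 147, 136, 134, 125, 123, 123, 123
The 3 values of 123 occupy positions 9–11 → average rank 10.
Mo has value 123 mmHg → rank 10.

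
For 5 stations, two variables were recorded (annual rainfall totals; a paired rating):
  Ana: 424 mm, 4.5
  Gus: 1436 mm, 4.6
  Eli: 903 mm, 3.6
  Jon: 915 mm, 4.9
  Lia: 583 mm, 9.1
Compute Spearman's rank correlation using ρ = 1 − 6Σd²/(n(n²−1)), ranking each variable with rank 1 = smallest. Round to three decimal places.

0.100

Ranks of variable 1: 1, 5, 3, 4, 2
Ranks of variable 2: 2, 3, 1, 4, 5
d = r₁ − r₂: -1, 2, 2, 0, -3
d²: 1, 4, 4, 0, 9; Σd² = 18
ρ = 1 − 6·18/(5·24) = 1 − 108/120 = 0.100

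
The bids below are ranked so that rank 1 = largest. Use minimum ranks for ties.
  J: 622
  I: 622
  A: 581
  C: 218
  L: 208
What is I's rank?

1

Sorted (descending): 622, 622, 581, 218, 208
The 2 values of 622 occupy positions 1–2 → each gets rank 1.
I has value 622 → rank 1.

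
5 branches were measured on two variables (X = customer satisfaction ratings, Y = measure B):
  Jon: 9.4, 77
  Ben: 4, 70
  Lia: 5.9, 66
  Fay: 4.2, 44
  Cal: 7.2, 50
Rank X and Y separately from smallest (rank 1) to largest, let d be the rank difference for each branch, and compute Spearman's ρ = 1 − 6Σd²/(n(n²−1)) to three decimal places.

0.300

Ranks of variable 1: 5, 1, 3, 2, 4
Ranks of variable 2: 5, 4, 3, 1, 2
d = r₁ − r₂: 0, -3, 0, 1, 2
d²: 0, 9, 0, 1, 4; Σd² = 14
ρ = 1 − 6·14/(5·24) = 1 − 84/120 = 0.300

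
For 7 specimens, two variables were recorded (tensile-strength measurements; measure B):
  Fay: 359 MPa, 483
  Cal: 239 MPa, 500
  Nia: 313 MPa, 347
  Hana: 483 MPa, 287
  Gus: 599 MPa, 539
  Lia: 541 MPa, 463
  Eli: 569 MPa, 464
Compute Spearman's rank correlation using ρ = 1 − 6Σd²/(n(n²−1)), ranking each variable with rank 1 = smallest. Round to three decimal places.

Ranks of variable 1: 3, 1, 2, 4, 7, 5, 6
Ranks of variable 2: 5, 6, 2, 1, 7, 3, 4
d = r₁ − r₂: -2, -5, 0, 3, 0, 2, 2
d²: 4, 25, 0, 9, 0, 4, 4; Σd² = 46
ρ = 1 − 6·46/(7·48) = 1 − 276/336 = 0.179

0.179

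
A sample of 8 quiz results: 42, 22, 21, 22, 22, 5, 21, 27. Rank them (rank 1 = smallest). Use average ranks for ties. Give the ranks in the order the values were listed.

8, 5, 2.5, 5, 5, 1, 2.5, 7

Sorted (ascending): 5, 21, 21, 22, 22, 22, 27, 42
The 2 values of 21 occupy positions 2–3 → average rank (2+3)/2 = 2.5.
The 3 values of 22 occupy positions 4–6 → average rank 5.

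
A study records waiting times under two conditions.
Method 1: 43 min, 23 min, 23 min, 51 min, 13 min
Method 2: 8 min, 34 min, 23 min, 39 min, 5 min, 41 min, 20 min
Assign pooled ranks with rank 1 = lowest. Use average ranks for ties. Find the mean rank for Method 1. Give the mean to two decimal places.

7.60

Sorted (ascending): 5, 8, 13, 20, 23, 23, 23, 34, 39, 41, 43, 51
The 3 values of 23 occupy positions 5–7 → average rank 6.
Method 1 values → pooled ranks: 43→11, 23→6, 23→6, 51→12, 13→3
Mean rank = (11 + 6 + 6 + 12 + 3) / 5 = 7.60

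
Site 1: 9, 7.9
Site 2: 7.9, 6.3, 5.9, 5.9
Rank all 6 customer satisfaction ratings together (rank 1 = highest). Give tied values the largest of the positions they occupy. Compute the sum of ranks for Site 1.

4

Sorted (descending): 9, 7.9, 7.9, 6.3, 5.9, 5.9
The 2 values of 7.9 occupy positions 2–3 → each gets rank 3.
The 2 values of 5.9 occupy positions 5–6 → each gets rank 6.
Site 1 values → pooled ranks: 9→1, 7.9→3
Rank sum = 1 + 3 = 4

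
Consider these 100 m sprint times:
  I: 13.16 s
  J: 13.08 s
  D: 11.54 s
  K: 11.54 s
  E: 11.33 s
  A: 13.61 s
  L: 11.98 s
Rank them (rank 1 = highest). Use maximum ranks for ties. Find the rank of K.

Sorted (descending): 13.61, 13.16, 13.08, 11.98, 11.54, 11.54, 11.33
The 2 values of 11.54 occupy positions 5–6 → each gets rank 6.
K has value 11.54 s → rank 6.

6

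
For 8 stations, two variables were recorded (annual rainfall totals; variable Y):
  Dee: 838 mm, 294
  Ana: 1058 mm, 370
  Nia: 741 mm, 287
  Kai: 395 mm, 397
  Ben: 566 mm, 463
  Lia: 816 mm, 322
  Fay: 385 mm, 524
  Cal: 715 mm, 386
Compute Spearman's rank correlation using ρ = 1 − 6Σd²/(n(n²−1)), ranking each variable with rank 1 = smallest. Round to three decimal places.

-0.762

Ranks of variable 1: 7, 8, 5, 2, 3, 6, 1, 4
Ranks of variable 2: 2, 4, 1, 6, 7, 3, 8, 5
d = r₁ − r₂: 5, 4, 4, -4, -4, 3, -7, -1
d²: 25, 16, 16, 16, 16, 9, 49, 1; Σd² = 148
ρ = 1 − 6·148/(8·63) = 1 − 888/504 = -0.762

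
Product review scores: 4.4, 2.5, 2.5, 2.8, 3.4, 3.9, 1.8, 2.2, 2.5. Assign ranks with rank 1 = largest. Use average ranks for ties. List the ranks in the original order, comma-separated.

Sorted (descending): 4.4, 3.9, 3.4, 2.8, 2.5, 2.5, 2.5, 2.2, 1.8
The 3 values of 2.5 occupy positions 5–7 → average rank 6.

1, 6, 6, 4, 3, 2, 9, 8, 6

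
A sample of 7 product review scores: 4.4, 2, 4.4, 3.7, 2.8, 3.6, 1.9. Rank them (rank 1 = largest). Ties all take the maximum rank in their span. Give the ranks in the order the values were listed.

2, 6, 2, 3, 5, 4, 7

Sorted (descending): 4.4, 4.4, 3.7, 3.6, 2.8, 2, 1.9
The 2 values of 4.4 occupy positions 1–2 → each gets rank 2.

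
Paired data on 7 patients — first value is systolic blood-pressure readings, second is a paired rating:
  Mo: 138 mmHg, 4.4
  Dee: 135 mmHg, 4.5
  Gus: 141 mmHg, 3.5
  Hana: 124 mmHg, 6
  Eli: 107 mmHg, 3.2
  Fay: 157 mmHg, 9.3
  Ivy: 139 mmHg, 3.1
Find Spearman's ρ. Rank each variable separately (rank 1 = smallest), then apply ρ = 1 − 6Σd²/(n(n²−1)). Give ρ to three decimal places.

0.179

Ranks of variable 1: 4, 3, 6, 2, 1, 7, 5
Ranks of variable 2: 4, 5, 3, 6, 2, 7, 1
d = r₁ − r₂: 0, -2, 3, -4, -1, 0, 4
d²: 0, 4, 9, 16, 1, 0, 16; Σd² = 46
ρ = 1 − 6·46/(7·48) = 1 − 276/336 = 0.179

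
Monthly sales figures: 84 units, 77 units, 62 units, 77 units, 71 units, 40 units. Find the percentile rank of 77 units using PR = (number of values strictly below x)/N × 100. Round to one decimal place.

50.0

N = 6.
Strictly below 77: 3. Equal to 77: 2.
PR = 3/6 × 100 = 50.0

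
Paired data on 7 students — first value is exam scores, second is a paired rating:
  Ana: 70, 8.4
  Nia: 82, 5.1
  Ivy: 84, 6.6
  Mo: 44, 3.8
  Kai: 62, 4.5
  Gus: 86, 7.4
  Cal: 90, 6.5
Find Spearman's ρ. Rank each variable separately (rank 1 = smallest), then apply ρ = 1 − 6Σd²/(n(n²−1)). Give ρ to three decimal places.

0.536

Ranks of variable 1: 3, 4, 5, 1, 2, 6, 7
Ranks of variable 2: 7, 3, 5, 1, 2, 6, 4
d = r₁ − r₂: -4, 1, 0, 0, 0, 0, 3
d²: 16, 1, 0, 0, 0, 0, 9; Σd² = 26
ρ = 1 − 6·26/(7·48) = 1 − 156/336 = 0.536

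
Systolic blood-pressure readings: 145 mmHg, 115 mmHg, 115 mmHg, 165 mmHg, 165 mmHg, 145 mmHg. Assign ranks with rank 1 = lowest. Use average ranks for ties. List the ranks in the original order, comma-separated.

3.5, 1.5, 1.5, 5.5, 5.5, 3.5

Sorted (ascending): 115, 115, 145, 145, 165, 165
The 2 values of 115 occupy positions 1–2 → average rank (1+2)/2 = 1.5.
The 2 values of 145 occupy positions 3–4 → average rank (3+4)/2 = 3.5.
The 2 values of 165 occupy positions 5–6 → average rank (5+6)/2 = 5.5.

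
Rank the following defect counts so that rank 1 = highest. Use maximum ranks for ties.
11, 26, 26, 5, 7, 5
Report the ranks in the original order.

3, 2, 2, 6, 4, 6

Sorted (descending): 26, 26, 11, 7, 5, 5
The 2 values of 26 occupy positions 1–2 → each gets rank 2.
The 2 values of 5 occupy positions 5–6 → each gets rank 6.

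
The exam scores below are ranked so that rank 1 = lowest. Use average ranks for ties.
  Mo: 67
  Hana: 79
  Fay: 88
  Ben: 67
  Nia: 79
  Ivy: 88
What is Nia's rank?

3.5

Sorted (ascending): 67, 67, 79, 79, 88, 88
The 2 values of 67 occupy positions 1–2 → average rank (1+2)/2 = 1.5.
The 2 values of 79 occupy positions 3–4 → average rank (3+4)/2 = 3.5.
The 2 values of 88 occupy positions 5–6 → average rank (5+6)/2 = 5.5.
Nia has value 79 → rank 3.5.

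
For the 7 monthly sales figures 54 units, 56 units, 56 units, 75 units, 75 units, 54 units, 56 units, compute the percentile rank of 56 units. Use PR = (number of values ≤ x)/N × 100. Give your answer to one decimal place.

71.4

N = 7.
Strictly below 56: 2. Equal to 56: 3.
PR = 5/7 × 100 = 71.4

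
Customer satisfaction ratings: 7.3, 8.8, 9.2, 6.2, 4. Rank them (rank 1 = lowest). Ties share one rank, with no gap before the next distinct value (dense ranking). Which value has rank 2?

Sorted (ascending): 4, 6.2, 7.3, 8.8, 9.2
No ties — each value takes its position as its rank.
Rank 2 → value 6.2.

6.2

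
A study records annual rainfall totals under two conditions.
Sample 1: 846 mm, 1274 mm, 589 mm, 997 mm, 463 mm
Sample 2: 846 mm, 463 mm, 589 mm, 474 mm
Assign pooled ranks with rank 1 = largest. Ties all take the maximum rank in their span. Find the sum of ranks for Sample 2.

Sorted (descending): 1274, 997, 846, 846, 589, 589, 474, 463, 463
The 2 values of 846 occupy positions 3–4 → each gets rank 4.
The 2 values of 589 occupy positions 5–6 → each gets rank 6.
The 2 values of 463 occupy positions 8–9 → each gets rank 9.
Sample 2 values → pooled ranks: 846→4, 463→9, 589→6, 474→7
Rank sum = 4 + 9 + 6 + 7 = 26

26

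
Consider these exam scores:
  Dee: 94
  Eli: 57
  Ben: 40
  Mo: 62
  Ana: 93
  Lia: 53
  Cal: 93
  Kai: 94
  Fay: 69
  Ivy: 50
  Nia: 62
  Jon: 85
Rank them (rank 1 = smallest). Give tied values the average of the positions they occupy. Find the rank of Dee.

Sorted (ascending): 40, 50, 53, 57, 62, 62, 69, 85, 93, 93, 94, 94
The 2 values of 62 occupy positions 5–6 → average rank (5+6)/2 = 5.5.
The 2 values of 93 occupy positions 9–10 → average rank (9+10)/2 = 9.5.
The 2 values of 94 occupy positions 11–12 → average rank (11+12)/2 = 11.5.
Dee has value 94 → rank 11.5.

11.5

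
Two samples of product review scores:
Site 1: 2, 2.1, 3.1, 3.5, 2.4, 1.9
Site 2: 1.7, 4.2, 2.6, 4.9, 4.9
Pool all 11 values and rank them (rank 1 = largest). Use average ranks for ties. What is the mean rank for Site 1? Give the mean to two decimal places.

7.17

Sorted (descending): 4.9, 4.9, 4.2, 3.5, 3.1, 2.6, 2.4, 2.1, 2, 1.9, 1.7
The 2 values of 4.9 occupy positions 1–2 → average rank (1+2)/2 = 1.5.
Site 1 values → pooled ranks: 2→9, 2.1→8, 3.1→5, 3.5→4, 2.4→7, 1.9→10
Mean rank = (9 + 8 + 5 + 4 + 7 + 10) / 6 = 7.17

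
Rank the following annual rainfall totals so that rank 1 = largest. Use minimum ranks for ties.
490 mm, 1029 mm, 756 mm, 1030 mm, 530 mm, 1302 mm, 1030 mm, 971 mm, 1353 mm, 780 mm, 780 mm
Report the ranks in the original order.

Sorted (descending): 1353, 1302, 1030, 1030, 1029, 971, 780, 780, 756, 530, 490
The 2 values of 1030 occupy positions 3–4 → each gets rank 3.
The 2 values of 780 occupy positions 7–8 → each gets rank 7.

11, 5, 9, 3, 10, 2, 3, 6, 1, 7, 7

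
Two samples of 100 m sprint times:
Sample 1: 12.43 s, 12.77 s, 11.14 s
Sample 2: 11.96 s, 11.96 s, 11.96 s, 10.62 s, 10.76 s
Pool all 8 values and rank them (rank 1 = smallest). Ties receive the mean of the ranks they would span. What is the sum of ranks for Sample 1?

Sorted (ascending): 10.62, 10.76, 11.14, 11.96, 11.96, 11.96, 12.43, 12.77
The 3 values of 11.96 occupy positions 4–6 → average rank 5.
Sample 1 values → pooled ranks: 12.43→7, 12.77→8, 11.14→3
Rank sum = 7 + 8 + 3 = 18

18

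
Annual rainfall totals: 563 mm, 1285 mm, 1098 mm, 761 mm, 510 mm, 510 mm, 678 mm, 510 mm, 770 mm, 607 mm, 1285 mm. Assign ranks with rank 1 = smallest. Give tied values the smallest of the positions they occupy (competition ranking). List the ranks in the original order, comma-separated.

4, 10, 9, 7, 1, 1, 6, 1, 8, 5, 10

Sorted (ascending): 510, 510, 510, 563, 607, 678, 761, 770, 1098, 1285, 1285
The 3 values of 510 occupy positions 1–3 → each gets rank 1.
The 2 values of 1285 occupy positions 10–11 → each gets rank 10.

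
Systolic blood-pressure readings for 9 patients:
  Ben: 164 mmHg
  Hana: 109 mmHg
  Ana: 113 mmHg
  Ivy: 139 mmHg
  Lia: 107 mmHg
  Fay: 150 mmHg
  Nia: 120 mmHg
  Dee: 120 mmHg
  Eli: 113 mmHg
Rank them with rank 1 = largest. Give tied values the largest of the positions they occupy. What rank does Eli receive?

7

Sorted (descending): 164, 150, 139, 120, 120, 113, 113, 109, 107
The 2 values of 120 occupy positions 4–5 → each gets rank 5.
The 2 values of 113 occupy positions 6–7 → each gets rank 7.
Eli has value 113 mmHg → rank 7.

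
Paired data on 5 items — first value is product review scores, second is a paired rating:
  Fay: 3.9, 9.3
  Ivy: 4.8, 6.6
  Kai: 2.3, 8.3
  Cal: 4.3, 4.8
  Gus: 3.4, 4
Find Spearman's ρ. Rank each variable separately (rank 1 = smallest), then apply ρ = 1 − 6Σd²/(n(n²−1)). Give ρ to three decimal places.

Ranks of variable 1: 3, 5, 1, 4, 2
Ranks of variable 2: 5, 3, 4, 2, 1
d = r₁ − r₂: -2, 2, -3, 2, 1
d²: 4, 4, 9, 4, 1; Σd² = 22
ρ = 1 − 6·22/(5·24) = 1 − 132/120 = -0.100

-0.100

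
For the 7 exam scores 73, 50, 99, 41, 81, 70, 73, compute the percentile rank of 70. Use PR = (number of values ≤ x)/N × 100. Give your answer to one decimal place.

N = 7.
Strictly below 70: 2. Equal to 70: 1.
PR = 3/7 × 100 = 42.9

42.9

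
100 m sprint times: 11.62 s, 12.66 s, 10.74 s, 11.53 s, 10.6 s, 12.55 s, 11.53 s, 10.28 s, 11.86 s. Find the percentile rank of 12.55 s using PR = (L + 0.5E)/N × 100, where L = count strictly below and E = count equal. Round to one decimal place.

N = 9.
Strictly below 12.55: 7. Equal to 12.55: 1.
PR = (7 + 0.5·1)/9 × 100 = 83.3

83.3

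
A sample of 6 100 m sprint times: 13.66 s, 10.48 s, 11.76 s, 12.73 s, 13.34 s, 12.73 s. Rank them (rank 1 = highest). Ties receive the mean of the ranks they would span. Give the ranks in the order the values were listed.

Sorted (descending): 13.66, 13.34, 12.73, 12.73, 11.76, 10.48
The 2 values of 12.73 occupy positions 3–4 → average rank (3+4)/2 = 3.5.

1, 6, 5, 3.5, 2, 3.5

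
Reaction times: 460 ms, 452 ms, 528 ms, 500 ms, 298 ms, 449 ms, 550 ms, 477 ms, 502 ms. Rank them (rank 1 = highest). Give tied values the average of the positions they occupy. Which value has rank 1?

Sorted (descending): 550, 528, 502, 500, 477, 460, 452, 449, 298
No ties — each value takes its position as its rank.
Rank 1 → value 550.

550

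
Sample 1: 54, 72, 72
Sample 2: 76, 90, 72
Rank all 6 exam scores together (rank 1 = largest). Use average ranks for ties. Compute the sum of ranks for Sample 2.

7

Sorted (descending): 90, 76, 72, 72, 72, 54
The 3 values of 72 occupy positions 3–5 → average rank 4.
Sample 2 values → pooled ranks: 76→2, 90→1, 72→4
Rank sum = 2 + 1 + 4 = 7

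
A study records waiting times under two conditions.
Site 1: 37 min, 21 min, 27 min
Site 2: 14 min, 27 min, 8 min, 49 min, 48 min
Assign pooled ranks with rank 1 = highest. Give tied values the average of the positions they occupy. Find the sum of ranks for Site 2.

Sorted (descending): 49, 48, 37, 27, 27, 21, 14, 8
The 2 values of 27 occupy positions 4–5 → average rank (4+5)/2 = 4.5.
Site 2 values → pooled ranks: 14→7, 27→4.5, 8→8, 49→1, 48→2
Rank sum = 7 + 4.5 + 8 + 1 + 2 = 22.5

22.5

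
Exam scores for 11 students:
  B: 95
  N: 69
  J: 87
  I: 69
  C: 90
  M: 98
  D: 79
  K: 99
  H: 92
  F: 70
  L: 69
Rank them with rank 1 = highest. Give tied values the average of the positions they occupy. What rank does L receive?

Sorted (descending): 99, 98, 95, 92, 90, 87, 79, 70, 69, 69, 69
The 3 values of 69 occupy positions 9–11 → average rank 10.
L has value 69 → rank 10.

10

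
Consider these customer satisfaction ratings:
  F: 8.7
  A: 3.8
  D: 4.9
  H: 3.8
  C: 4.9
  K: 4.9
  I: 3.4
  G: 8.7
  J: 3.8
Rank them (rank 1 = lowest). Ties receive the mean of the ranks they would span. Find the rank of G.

8.5

Sorted (ascending): 3.4, 3.8, 3.8, 3.8, 4.9, 4.9, 4.9, 8.7, 8.7
The 3 values of 3.8 occupy positions 2–4 → average rank 3.
The 3 values of 4.9 occupy positions 5–7 → average rank 6.
The 2 values of 8.7 occupy positions 8–9 → average rank (8+9)/2 = 8.5.
G has value 8.7 → rank 8.5.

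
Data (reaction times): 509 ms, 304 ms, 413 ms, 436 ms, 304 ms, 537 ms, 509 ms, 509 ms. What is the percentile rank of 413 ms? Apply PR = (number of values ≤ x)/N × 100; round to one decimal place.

N = 8.
Strictly below 413: 2. Equal to 413: 1.
PR = 3/8 × 100 = 37.5

37.5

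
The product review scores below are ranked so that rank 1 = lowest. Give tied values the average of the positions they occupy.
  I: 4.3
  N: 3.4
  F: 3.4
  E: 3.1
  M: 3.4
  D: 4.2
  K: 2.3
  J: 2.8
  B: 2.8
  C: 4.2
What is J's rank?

2.5

Sorted (ascending): 2.3, 2.8, 2.8, 3.1, 3.4, 3.4, 3.4, 4.2, 4.2, 4.3
The 2 values of 2.8 occupy positions 2–3 → average rank (2+3)/2 = 2.5.
The 3 values of 3.4 occupy positions 5–7 → average rank 6.
The 2 values of 4.2 occupy positions 8–9 → average rank (8+9)/2 = 8.5.
J has value 2.8 → rank 2.5.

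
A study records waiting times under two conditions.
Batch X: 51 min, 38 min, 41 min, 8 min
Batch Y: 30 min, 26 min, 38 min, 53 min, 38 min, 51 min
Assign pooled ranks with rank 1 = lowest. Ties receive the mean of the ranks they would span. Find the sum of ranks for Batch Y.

Sorted (ascending): 8, 26, 30, 38, 38, 38, 41, 51, 51, 53
The 3 values of 38 occupy positions 4–6 → average rank 5.
The 2 values of 51 occupy positions 8–9 → average rank (8+9)/2 = 8.5.
Batch Y values → pooled ranks: 30→3, 26→2, 38→5, 53→10, 38→5, 51→8.5
Rank sum = 3 + 2 + 5 + 10 + 5 + 8.5 = 33.5

33.5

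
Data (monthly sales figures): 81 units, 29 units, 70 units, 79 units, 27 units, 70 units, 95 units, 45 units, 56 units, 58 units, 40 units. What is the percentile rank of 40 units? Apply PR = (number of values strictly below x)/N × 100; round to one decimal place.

18.2

N = 11.
Strictly below 40: 2. Equal to 40: 1.
PR = 2/11 × 100 = 18.2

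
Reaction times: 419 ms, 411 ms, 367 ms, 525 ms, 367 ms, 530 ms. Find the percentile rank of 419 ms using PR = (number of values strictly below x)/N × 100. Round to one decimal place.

50.0

N = 6.
Strictly below 419: 3. Equal to 419: 1.
PR = 3/6 × 100 = 50.0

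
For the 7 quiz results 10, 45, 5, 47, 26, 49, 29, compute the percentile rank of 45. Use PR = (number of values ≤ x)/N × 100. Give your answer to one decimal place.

N = 7.
Strictly below 45: 4. Equal to 45: 1.
PR = 5/7 × 100 = 71.4

71.4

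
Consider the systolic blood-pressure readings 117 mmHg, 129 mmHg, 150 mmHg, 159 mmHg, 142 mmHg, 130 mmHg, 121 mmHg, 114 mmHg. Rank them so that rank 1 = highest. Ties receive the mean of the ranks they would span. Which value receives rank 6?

121

Sorted (descending): 159, 150, 142, 130, 129, 121, 117, 114
No ties — each value takes its position as its rank.
Rank 6 → value 121.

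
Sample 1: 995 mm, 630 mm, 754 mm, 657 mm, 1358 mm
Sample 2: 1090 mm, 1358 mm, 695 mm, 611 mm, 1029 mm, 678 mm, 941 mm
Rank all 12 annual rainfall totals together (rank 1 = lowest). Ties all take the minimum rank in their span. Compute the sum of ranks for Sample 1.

30

Sorted (ascending): 611, 630, 657, 678, 695, 754, 941, 995, 1029, 1090, 1358, 1358
The 2 values of 1358 occupy positions 11–12 → each gets rank 11.
Sample 1 values → pooled ranks: 995→8, 630→2, 754→6, 657→3, 1358→11
Rank sum = 8 + 2 + 6 + 3 + 11 = 30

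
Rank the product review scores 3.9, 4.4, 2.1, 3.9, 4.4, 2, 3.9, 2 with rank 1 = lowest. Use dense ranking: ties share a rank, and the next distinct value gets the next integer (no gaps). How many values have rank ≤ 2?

3

Sorted (ascending): 2, 2, 2.1, 3.9, 3.9, 3.9, 4.4, 4.4
The 2 values of 2 share dense rank 1.
The 3 values of 3.9 share dense rank 3.
The 2 values of 4.4 share dense rank 4.
Remaining distinct values take the next consecutive integers.
Ranks ≤ 2: {1, 1, 2} → 3 values.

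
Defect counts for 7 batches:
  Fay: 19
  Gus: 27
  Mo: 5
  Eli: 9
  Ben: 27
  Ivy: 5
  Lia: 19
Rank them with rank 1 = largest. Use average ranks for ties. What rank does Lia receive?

3.5

Sorted (descending): 27, 27, 19, 19, 9, 5, 5
The 2 values of 27 occupy positions 1–2 → average rank (1+2)/2 = 1.5.
The 2 values of 19 occupy positions 3–4 → average rank (3+4)/2 = 3.5.
The 2 values of 5 occupy positions 6–7 → average rank (6+7)/2 = 6.5.
Lia has value 19 → rank 3.5.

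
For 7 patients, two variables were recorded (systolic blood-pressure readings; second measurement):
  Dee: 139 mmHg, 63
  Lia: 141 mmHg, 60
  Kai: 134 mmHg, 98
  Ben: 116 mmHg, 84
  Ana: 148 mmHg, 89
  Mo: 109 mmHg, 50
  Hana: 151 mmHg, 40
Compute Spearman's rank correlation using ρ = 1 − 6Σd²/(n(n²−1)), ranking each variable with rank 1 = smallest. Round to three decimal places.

-0.179

Ranks of variable 1: 4, 5, 3, 2, 6, 1, 7
Ranks of variable 2: 4, 3, 7, 5, 6, 2, 1
d = r₁ − r₂: 0, 2, -4, -3, 0, -1, 6
d²: 0, 4, 16, 9, 0, 1, 36; Σd² = 66
ρ = 1 − 6·66/(7·48) = 1 − 396/336 = -0.179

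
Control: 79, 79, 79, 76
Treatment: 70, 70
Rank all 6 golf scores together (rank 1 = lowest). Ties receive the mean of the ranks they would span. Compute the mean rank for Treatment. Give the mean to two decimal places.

1.50

Sorted (ascending): 70, 70, 76, 79, 79, 79
The 2 values of 70 occupy positions 1–2 → average rank (1+2)/2 = 1.5.
The 3 values of 79 occupy positions 4–6 → average rank 5.
Treatment values → pooled ranks: 70→1.5, 70→1.5
Mean rank = (1.5 + 1.5) / 2 = 1.50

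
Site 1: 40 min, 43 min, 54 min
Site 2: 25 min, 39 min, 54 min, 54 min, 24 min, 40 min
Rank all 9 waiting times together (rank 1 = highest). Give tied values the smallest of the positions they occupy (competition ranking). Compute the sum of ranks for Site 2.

Sorted (descending): 54, 54, 54, 43, 40, 40, 39, 25, 24
The 3 values of 54 occupy positions 1–3 → each gets rank 1.
The 2 values of 40 occupy positions 5–6 → each gets rank 5.
Site 2 values → pooled ranks: 25→8, 39→7, 54→1, 54→1, 24→9, 40→5
Rank sum = 8 + 7 + 1 + 1 + 9 + 5 = 31

31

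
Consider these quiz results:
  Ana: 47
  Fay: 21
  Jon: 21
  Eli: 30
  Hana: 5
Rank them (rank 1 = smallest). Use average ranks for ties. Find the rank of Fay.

Sorted (ascending): 5, 21, 21, 30, 47
The 2 values of 21 occupy positions 2–3 → average rank (2+3)/2 = 2.5.
Fay has value 21 → rank 2.5.

2.5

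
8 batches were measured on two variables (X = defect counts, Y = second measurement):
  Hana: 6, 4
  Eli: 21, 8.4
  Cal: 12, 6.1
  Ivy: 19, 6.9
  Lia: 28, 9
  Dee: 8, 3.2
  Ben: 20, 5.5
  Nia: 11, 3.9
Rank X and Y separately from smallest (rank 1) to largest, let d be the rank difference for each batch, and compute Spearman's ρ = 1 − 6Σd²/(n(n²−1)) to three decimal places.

Ranks of variable 1: 1, 7, 4, 5, 8, 2, 6, 3
Ranks of variable 2: 3, 7, 5, 6, 8, 1, 4, 2
d = r₁ − r₂: -2, 0, -1, -1, 0, 1, 2, 1
d²: 4, 0, 1, 1, 0, 1, 4, 1; Σd² = 12
ρ = 1 − 6·12/(8·63) = 1 − 72/504 = 0.857

0.857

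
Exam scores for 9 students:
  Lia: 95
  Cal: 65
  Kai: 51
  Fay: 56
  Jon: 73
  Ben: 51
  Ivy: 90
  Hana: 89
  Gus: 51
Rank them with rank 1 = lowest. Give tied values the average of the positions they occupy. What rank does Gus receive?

2

Sorted (ascending): 51, 51, 51, 56, 65, 73, 89, 90, 95
The 3 values of 51 occupy positions 1–3 → average rank 2.
Gus has value 51 → rank 2.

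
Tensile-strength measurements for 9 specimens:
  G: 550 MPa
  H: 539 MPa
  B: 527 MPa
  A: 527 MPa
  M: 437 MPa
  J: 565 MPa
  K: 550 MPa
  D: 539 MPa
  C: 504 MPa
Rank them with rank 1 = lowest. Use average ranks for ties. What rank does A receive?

3.5

Sorted (ascending): 437, 504, 527, 527, 539, 539, 550, 550, 565
The 2 values of 527 occupy positions 3–4 → average rank (3+4)/2 = 3.5.
The 2 values of 539 occupy positions 5–6 → average rank (5+6)/2 = 5.5.
The 2 values of 550 occupy positions 7–8 → average rank (7+8)/2 = 7.5.
A has value 527 MPa → rank 3.5.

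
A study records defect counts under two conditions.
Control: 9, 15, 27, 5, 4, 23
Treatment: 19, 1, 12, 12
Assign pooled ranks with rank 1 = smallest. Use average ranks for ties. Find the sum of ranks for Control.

35

Sorted (ascending): 1, 4, 5, 9, 12, 12, 15, 19, 23, 27
The 2 values of 12 occupy positions 5–6 → average rank (5+6)/2 = 5.5.
Control values → pooled ranks: 9→4, 15→7, 27→10, 5→3, 4→2, 23→9
Rank sum = 4 + 7 + 10 + 3 + 2 + 9 = 35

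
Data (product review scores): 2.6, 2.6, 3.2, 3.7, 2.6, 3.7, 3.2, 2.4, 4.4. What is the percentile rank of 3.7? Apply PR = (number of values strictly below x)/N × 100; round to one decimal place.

66.7

N = 9.
Strictly below 3.7: 6. Equal to 3.7: 2.
PR = 6/9 × 100 = 66.7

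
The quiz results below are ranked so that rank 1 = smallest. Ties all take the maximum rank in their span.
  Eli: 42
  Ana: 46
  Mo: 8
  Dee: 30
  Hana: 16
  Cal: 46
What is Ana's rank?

Sorted (ascending): 8, 16, 30, 42, 46, 46
The 2 values of 46 occupy positions 5–6 → each gets rank 6.
Ana has value 46 → rank 6.

6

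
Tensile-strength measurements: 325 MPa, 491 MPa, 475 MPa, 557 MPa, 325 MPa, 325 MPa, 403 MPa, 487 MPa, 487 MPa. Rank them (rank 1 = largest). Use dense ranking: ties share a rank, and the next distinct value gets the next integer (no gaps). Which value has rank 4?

Sorted (descending): 557, 491, 487, 487, 475, 403, 325, 325, 325
The 2 values of 487 share dense rank 3.
The 3 values of 325 share dense rank 6.
Remaining distinct values take the next consecutive integers.
Rank 4 → value 475.

475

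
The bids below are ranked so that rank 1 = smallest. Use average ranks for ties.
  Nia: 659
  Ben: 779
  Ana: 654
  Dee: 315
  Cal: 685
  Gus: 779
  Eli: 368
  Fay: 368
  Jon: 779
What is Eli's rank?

Sorted (ascending): 315, 368, 368, 654, 659, 685, 779, 779, 779
The 2 values of 368 occupy positions 2–3 → average rank (2+3)/2 = 2.5.
The 3 values of 779 occupy positions 7–9 → average rank 8.
Eli has value 368 → rank 2.5.

2.5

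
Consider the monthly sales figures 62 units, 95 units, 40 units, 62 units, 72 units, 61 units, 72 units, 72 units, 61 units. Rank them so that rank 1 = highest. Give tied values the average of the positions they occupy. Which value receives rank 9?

40

Sorted (descending): 95, 72, 72, 72, 62, 62, 61, 61, 40
The 3 values of 72 occupy positions 2–4 → average rank 3.
The 2 values of 62 occupy positions 5–6 → average rank (5+6)/2 = 5.5.
The 2 values of 61 occupy positions 7–8 → average rank (7+8)/2 = 7.5.
Rank 9 → value 40.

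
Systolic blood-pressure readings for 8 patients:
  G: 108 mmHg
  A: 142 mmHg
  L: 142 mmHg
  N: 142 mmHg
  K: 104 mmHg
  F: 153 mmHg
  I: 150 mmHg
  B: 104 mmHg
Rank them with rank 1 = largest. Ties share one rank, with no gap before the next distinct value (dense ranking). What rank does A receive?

3

Sorted (descending): 153, 150, 142, 142, 142, 108, 104, 104
The 3 values of 142 share dense rank 3.
The 2 values of 104 share dense rank 5.
Remaining distinct values take the next consecutive integers.
A has value 142 mmHg → rank 3.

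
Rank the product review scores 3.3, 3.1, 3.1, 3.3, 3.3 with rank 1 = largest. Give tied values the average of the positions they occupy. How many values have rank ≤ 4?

3

Sorted (descending): 3.3, 3.3, 3.3, 3.1, 3.1
The 3 values of 3.3 occupy positions 1–3 → average rank 2.
The 2 values of 3.1 occupy positions 4–5 → average rank (4+5)/2 = 4.5.
Ranks ≤ 4: {2, 2, 2} → 3 values.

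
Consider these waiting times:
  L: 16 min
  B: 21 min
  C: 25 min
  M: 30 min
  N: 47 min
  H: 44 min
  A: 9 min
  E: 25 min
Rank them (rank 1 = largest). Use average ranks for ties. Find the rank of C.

4.5

Sorted (descending): 47, 44, 30, 25, 25, 21, 16, 9
The 2 values of 25 occupy positions 4–5 → average rank (4+5)/2 = 4.5.
C has value 25 min → rank 4.5.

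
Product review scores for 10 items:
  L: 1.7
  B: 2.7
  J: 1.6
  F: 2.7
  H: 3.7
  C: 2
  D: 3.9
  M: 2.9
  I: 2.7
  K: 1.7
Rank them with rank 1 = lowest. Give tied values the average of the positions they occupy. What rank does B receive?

Sorted (ascending): 1.6, 1.7, 1.7, 2, 2.7, 2.7, 2.7, 2.9, 3.7, 3.9
The 2 values of 1.7 occupy positions 2–3 → average rank (2+3)/2 = 2.5.
The 3 values of 2.7 occupy positions 5–7 → average rank 6.
B has value 2.7 → rank 6.

6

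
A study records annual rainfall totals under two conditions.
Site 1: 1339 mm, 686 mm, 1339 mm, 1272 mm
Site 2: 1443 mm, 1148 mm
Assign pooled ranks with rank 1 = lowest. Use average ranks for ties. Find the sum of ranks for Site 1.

Sorted (ascending): 686, 1148, 1272, 1339, 1339, 1443
The 2 values of 1339 occupy positions 4–5 → average rank (4+5)/2 = 4.5.
Site 1 values → pooled ranks: 1339→4.5, 686→1, 1339→4.5, 1272→3
Rank sum = 4.5 + 1 + 4.5 + 3 = 13

13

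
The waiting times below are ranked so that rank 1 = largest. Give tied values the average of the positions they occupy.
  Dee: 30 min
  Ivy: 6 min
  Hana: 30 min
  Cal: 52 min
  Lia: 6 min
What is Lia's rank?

Sorted (descending): 52, 30, 30, 6, 6
The 2 values of 30 occupy positions 2–3 → average rank (2+3)/2 = 2.5.
The 2 values of 6 occupy positions 4–5 → average rank (4+5)/2 = 4.5.
Lia has value 6 min → rank 4.5.

4.5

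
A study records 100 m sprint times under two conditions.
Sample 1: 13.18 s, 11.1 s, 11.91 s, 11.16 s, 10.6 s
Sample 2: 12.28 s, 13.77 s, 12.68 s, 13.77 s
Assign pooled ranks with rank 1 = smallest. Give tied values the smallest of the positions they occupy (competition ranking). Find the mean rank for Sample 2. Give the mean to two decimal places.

6.75

Sorted (ascending): 10.6, 11.1, 11.16, 11.91, 12.28, 12.68, 13.18, 13.77, 13.77
The 2 values of 13.77 occupy positions 8–9 → each gets rank 8.
Sample 2 values → pooled ranks: 12.28→5, 13.77→8, 12.68→6, 13.77→8
Mean rank = (5 + 8 + 6 + 8) / 4 = 6.75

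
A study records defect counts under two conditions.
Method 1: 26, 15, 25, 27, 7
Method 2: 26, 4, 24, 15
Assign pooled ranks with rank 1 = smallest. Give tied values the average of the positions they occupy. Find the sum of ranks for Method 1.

Sorted (ascending): 4, 7, 15, 15, 24, 25, 26, 26, 27
The 2 values of 15 occupy positions 3–4 → average rank (3+4)/2 = 3.5.
The 2 values of 26 occupy positions 7–8 → average rank (7+8)/2 = 7.5.
Method 1 values → pooled ranks: 26→7.5, 15→3.5, 25→6, 27→9, 7→2
Rank sum = 7.5 + 3.5 + 6 + 9 + 2 = 28

28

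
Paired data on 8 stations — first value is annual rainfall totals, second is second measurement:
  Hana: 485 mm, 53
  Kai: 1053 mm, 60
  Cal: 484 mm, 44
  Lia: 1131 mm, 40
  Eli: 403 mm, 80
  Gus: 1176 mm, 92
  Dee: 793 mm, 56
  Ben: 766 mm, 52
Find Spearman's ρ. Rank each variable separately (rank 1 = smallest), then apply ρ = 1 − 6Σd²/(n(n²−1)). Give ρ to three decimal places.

Ranks of variable 1: 3, 6, 2, 7, 1, 8, 5, 4
Ranks of variable 2: 4, 6, 2, 1, 7, 8, 5, 3
d = r₁ − r₂: -1, 0, 0, 6, -6, 0, 0, 1
d²: 1, 0, 0, 36, 36, 0, 0, 1; Σd² = 74
ρ = 1 − 6·74/(8·63) = 1 − 444/504 = 0.119

0.119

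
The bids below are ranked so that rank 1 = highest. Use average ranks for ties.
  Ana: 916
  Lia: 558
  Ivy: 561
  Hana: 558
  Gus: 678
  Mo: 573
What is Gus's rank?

Sorted (descending): 916, 678, 573, 561, 558, 558
The 2 values of 558 occupy positions 5–6 → average rank (5+6)/2 = 5.5.
Gus has value 678 → rank 2.

2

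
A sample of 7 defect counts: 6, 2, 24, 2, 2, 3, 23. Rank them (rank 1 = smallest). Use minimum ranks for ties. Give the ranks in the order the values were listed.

5, 1, 7, 1, 1, 4, 6

Sorted (ascending): 2, 2, 2, 3, 6, 23, 24
The 3 values of 2 occupy positions 1–3 → each gets rank 1.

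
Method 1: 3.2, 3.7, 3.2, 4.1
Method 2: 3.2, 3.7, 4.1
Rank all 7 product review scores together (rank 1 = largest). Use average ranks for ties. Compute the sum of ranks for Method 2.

11

Sorted (descending): 4.1, 4.1, 3.7, 3.7, 3.2, 3.2, 3.2
The 2 values of 4.1 occupy positions 1–2 → average rank (1+2)/2 = 1.5.
The 2 values of 3.7 occupy positions 3–4 → average rank (3+4)/2 = 3.5.
The 3 values of 3.2 occupy positions 5–7 → average rank 6.
Method 2 values → pooled ranks: 3.2→6, 3.7→3.5, 4.1→1.5
Rank sum = 6 + 3.5 + 1.5 = 11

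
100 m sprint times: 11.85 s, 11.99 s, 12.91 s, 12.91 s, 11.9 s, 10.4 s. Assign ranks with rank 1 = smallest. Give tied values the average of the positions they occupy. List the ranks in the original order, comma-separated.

2, 4, 5.5, 5.5, 3, 1

Sorted (ascending): 10.4, 11.85, 11.9, 11.99, 12.91, 12.91
The 2 values of 12.91 occupy positions 5–6 → average rank (5+6)/2 = 5.5.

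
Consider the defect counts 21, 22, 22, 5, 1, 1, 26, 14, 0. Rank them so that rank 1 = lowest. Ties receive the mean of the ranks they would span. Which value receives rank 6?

21

Sorted (ascending): 0, 1, 1, 5, 14, 21, 22, 22, 26
The 2 values of 1 occupy positions 2–3 → average rank (2+3)/2 = 2.5.
The 2 values of 22 occupy positions 7–8 → average rank (7+8)/2 = 7.5.
Rank 6 → value 21.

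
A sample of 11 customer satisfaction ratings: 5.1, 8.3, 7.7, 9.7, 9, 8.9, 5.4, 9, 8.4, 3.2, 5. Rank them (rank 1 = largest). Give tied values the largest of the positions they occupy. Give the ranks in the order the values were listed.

Sorted (descending): 9.7, 9, 9, 8.9, 8.4, 8.3, 7.7, 5.4, 5.1, 5, 3.2
The 2 values of 9 occupy positions 2–3 → each gets rank 3.

9, 6, 7, 1, 3, 4, 8, 3, 5, 11, 10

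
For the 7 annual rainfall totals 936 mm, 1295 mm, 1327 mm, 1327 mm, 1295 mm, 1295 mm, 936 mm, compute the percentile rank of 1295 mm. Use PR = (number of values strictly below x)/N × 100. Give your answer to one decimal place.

28.6

N = 7.
Strictly below 1295: 2. Equal to 1295: 3.
PR = 2/7 × 100 = 28.6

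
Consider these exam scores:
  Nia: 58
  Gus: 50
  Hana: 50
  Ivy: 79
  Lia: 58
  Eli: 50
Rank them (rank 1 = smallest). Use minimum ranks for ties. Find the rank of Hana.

1

Sorted (ascending): 50, 50, 50, 58, 58, 79
The 3 values of 50 occupy positions 1–3 → each gets rank 1.
The 2 values of 58 occupy positions 4–5 → each gets rank 4.
Hana has value 50 → rank 1.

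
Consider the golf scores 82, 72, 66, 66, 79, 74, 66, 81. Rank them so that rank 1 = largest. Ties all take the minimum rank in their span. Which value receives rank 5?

72

Sorted (descending): 82, 81, 79, 74, 72, 66, 66, 66
The 3 values of 66 occupy positions 6–8 → each gets rank 6.
Rank 5 → value 72.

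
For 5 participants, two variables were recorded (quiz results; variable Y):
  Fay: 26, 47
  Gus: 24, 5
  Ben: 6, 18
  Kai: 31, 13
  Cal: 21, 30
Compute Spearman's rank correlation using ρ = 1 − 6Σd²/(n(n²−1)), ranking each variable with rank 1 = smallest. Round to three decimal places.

-0.100

Ranks of variable 1: 4, 3, 1, 5, 2
Ranks of variable 2: 5, 1, 3, 2, 4
d = r₁ − r₂: -1, 2, -2, 3, -2
d²: 1, 4, 4, 9, 4; Σd² = 22
ρ = 1 − 6·22/(5·24) = 1 − 132/120 = -0.100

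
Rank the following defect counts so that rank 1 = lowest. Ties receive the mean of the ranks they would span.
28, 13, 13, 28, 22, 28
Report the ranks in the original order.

Sorted (ascending): 13, 13, 22, 28, 28, 28
The 2 values of 13 occupy positions 1–2 → average rank (1+2)/2 = 1.5.
The 3 values of 28 occupy positions 4–6 → average rank 5.

5, 1.5, 1.5, 5, 3, 5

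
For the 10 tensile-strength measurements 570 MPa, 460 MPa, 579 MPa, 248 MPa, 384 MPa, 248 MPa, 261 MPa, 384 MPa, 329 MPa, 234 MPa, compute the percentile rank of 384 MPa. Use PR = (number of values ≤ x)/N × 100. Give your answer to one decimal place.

N = 10.
Strictly below 384: 5. Equal to 384: 2.
PR = 7/10 × 100 = 70.0

70.0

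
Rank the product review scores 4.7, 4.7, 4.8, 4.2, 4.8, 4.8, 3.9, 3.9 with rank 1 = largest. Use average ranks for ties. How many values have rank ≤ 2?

Sorted (descending): 4.8, 4.8, 4.8, 4.7, 4.7, 4.2, 3.9, 3.9
The 3 values of 4.8 occupy positions 1–3 → average rank 2.
The 2 values of 4.7 occupy positions 4–5 → average rank (4+5)/2 = 4.5.
The 2 values of 3.9 occupy positions 7–8 → average rank (7+8)/2 = 7.5.
Ranks ≤ 2: {2, 2, 2} → 3 values.

3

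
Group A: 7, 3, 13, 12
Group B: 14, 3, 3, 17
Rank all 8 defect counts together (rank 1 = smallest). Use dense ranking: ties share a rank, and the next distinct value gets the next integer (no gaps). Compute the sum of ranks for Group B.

Sorted (ascending): 3, 3, 3, 7, 12, 13, 14, 17
The 3 values of 3 share dense rank 1.
Remaining distinct values take the next consecutive integers.
Group B values → pooled ranks: 14→5, 3→1, 3→1, 17→6
Rank sum = 5 + 1 + 1 + 6 = 13

13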